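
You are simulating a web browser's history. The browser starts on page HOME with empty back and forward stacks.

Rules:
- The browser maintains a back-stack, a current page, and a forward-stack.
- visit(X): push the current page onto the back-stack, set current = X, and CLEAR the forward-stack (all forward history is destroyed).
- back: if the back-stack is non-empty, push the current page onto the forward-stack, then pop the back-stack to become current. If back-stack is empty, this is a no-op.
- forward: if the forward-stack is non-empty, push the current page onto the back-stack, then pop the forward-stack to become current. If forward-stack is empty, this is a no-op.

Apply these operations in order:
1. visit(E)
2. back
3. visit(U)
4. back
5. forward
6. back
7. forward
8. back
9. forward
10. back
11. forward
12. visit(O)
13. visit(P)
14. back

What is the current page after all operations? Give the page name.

After 1 (visit(E)): cur=E back=1 fwd=0
After 2 (back): cur=HOME back=0 fwd=1
After 3 (visit(U)): cur=U back=1 fwd=0
After 4 (back): cur=HOME back=0 fwd=1
After 5 (forward): cur=U back=1 fwd=0
After 6 (back): cur=HOME back=0 fwd=1
After 7 (forward): cur=U back=1 fwd=0
After 8 (back): cur=HOME back=0 fwd=1
After 9 (forward): cur=U back=1 fwd=0
After 10 (back): cur=HOME back=0 fwd=1
After 11 (forward): cur=U back=1 fwd=0
After 12 (visit(O)): cur=O back=2 fwd=0
After 13 (visit(P)): cur=P back=3 fwd=0
After 14 (back): cur=O back=2 fwd=1

Answer: O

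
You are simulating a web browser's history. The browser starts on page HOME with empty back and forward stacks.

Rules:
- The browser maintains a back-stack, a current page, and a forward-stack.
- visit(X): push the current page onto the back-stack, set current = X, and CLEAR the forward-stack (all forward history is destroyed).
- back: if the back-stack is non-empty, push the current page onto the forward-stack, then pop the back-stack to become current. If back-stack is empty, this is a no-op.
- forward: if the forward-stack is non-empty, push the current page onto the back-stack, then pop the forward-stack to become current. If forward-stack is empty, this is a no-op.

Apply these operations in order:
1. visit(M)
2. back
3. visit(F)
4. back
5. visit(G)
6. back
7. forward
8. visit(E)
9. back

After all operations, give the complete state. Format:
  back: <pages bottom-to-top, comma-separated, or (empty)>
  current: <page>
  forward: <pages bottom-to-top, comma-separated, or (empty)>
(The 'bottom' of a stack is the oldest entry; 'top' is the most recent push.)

Answer: back: HOME
current: G
forward: E

Derivation:
After 1 (visit(M)): cur=M back=1 fwd=0
After 2 (back): cur=HOME back=0 fwd=1
After 3 (visit(F)): cur=F back=1 fwd=0
After 4 (back): cur=HOME back=0 fwd=1
After 5 (visit(G)): cur=G back=1 fwd=0
After 6 (back): cur=HOME back=0 fwd=1
After 7 (forward): cur=G back=1 fwd=0
After 8 (visit(E)): cur=E back=2 fwd=0
After 9 (back): cur=G back=1 fwd=1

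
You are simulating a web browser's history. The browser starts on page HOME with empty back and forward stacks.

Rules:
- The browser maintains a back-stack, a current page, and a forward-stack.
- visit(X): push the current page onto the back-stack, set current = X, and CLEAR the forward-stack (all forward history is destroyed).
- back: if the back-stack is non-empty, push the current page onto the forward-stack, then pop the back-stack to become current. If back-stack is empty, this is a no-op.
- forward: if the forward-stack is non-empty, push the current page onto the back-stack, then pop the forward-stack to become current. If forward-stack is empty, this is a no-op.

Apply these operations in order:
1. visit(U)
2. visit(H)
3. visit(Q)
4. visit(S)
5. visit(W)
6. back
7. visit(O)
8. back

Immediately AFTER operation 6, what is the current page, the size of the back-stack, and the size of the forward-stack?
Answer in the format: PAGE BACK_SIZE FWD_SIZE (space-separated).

After 1 (visit(U)): cur=U back=1 fwd=0
After 2 (visit(H)): cur=H back=2 fwd=0
After 3 (visit(Q)): cur=Q back=3 fwd=0
After 4 (visit(S)): cur=S back=4 fwd=0
After 5 (visit(W)): cur=W back=5 fwd=0
After 6 (back): cur=S back=4 fwd=1

S 4 1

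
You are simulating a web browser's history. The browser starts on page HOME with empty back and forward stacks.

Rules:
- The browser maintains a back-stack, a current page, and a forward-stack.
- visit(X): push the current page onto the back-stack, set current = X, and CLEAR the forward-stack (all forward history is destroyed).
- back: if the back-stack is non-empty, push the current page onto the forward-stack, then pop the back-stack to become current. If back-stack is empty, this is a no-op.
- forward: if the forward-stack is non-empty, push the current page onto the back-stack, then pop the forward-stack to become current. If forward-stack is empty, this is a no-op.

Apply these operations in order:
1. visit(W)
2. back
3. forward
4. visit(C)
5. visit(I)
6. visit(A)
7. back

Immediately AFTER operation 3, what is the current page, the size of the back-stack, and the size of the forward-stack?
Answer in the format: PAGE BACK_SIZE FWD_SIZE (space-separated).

After 1 (visit(W)): cur=W back=1 fwd=0
After 2 (back): cur=HOME back=0 fwd=1
After 3 (forward): cur=W back=1 fwd=0

W 1 0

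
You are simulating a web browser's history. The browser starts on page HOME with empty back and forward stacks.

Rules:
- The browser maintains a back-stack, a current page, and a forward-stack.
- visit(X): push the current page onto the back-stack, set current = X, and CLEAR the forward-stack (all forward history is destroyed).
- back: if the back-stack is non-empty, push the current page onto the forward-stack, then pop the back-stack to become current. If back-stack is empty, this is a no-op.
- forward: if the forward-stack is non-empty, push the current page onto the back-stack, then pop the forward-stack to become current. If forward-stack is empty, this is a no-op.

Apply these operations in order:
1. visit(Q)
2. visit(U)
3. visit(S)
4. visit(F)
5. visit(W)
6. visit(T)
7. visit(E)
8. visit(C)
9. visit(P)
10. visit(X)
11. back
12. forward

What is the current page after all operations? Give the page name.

Answer: X

Derivation:
After 1 (visit(Q)): cur=Q back=1 fwd=0
After 2 (visit(U)): cur=U back=2 fwd=0
After 3 (visit(S)): cur=S back=3 fwd=0
After 4 (visit(F)): cur=F back=4 fwd=0
After 5 (visit(W)): cur=W back=5 fwd=0
After 6 (visit(T)): cur=T back=6 fwd=0
After 7 (visit(E)): cur=E back=7 fwd=0
After 8 (visit(C)): cur=C back=8 fwd=0
After 9 (visit(P)): cur=P back=9 fwd=0
After 10 (visit(X)): cur=X back=10 fwd=0
After 11 (back): cur=P back=9 fwd=1
After 12 (forward): cur=X back=10 fwd=0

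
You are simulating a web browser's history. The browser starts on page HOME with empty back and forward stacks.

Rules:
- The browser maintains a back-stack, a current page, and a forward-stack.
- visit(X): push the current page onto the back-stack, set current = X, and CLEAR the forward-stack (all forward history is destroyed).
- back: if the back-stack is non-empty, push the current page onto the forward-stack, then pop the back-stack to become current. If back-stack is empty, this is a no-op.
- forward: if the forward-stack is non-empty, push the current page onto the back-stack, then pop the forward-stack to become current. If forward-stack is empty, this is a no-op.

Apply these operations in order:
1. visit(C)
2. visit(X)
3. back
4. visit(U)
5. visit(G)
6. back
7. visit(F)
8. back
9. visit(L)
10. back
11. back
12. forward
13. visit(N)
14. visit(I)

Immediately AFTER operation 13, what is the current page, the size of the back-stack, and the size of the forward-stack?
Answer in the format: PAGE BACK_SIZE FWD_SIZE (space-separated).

After 1 (visit(C)): cur=C back=1 fwd=0
After 2 (visit(X)): cur=X back=2 fwd=0
After 3 (back): cur=C back=1 fwd=1
After 4 (visit(U)): cur=U back=2 fwd=0
After 5 (visit(G)): cur=G back=3 fwd=0
After 6 (back): cur=U back=2 fwd=1
After 7 (visit(F)): cur=F back=3 fwd=0
After 8 (back): cur=U back=2 fwd=1
After 9 (visit(L)): cur=L back=3 fwd=0
After 10 (back): cur=U back=2 fwd=1
After 11 (back): cur=C back=1 fwd=2
After 12 (forward): cur=U back=2 fwd=1
After 13 (visit(N)): cur=N back=3 fwd=0

N 3 0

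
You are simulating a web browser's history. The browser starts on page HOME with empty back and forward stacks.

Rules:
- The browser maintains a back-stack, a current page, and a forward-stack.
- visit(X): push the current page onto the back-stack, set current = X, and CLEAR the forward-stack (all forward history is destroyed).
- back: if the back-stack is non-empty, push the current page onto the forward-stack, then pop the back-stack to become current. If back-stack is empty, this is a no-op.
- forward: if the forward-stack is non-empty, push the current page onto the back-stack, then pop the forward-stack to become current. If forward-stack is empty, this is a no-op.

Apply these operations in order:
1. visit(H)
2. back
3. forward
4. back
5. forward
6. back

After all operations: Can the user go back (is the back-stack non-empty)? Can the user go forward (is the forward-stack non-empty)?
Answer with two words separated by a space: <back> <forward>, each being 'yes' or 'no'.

Answer: no yes

Derivation:
After 1 (visit(H)): cur=H back=1 fwd=0
After 2 (back): cur=HOME back=0 fwd=1
After 3 (forward): cur=H back=1 fwd=0
After 4 (back): cur=HOME back=0 fwd=1
After 5 (forward): cur=H back=1 fwd=0
After 6 (back): cur=HOME back=0 fwd=1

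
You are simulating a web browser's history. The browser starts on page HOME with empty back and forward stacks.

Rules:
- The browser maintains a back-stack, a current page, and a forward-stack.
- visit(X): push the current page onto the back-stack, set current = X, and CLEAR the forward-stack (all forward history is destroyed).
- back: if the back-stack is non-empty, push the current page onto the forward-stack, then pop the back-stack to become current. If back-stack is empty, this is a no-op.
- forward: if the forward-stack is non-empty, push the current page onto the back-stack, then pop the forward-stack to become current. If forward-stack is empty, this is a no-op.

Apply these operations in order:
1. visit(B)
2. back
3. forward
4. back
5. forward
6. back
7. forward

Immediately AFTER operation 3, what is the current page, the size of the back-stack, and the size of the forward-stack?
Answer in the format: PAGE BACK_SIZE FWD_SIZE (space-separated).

After 1 (visit(B)): cur=B back=1 fwd=0
After 2 (back): cur=HOME back=0 fwd=1
After 3 (forward): cur=B back=1 fwd=0

B 1 0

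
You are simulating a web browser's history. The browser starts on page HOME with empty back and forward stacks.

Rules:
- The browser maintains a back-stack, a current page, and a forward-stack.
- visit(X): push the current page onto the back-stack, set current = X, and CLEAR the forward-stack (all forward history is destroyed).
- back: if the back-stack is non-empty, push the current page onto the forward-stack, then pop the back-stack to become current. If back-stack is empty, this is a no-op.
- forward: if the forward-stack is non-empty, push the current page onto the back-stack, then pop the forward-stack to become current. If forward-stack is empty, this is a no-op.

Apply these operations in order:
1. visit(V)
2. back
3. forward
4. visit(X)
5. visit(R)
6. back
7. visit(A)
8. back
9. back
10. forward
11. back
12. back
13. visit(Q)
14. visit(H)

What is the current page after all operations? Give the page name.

Answer: H

Derivation:
After 1 (visit(V)): cur=V back=1 fwd=0
After 2 (back): cur=HOME back=0 fwd=1
After 3 (forward): cur=V back=1 fwd=0
After 4 (visit(X)): cur=X back=2 fwd=0
After 5 (visit(R)): cur=R back=3 fwd=0
After 6 (back): cur=X back=2 fwd=1
After 7 (visit(A)): cur=A back=3 fwd=0
After 8 (back): cur=X back=2 fwd=1
After 9 (back): cur=V back=1 fwd=2
After 10 (forward): cur=X back=2 fwd=1
After 11 (back): cur=V back=1 fwd=2
After 12 (back): cur=HOME back=0 fwd=3
After 13 (visit(Q)): cur=Q back=1 fwd=0
After 14 (visit(H)): cur=H back=2 fwd=0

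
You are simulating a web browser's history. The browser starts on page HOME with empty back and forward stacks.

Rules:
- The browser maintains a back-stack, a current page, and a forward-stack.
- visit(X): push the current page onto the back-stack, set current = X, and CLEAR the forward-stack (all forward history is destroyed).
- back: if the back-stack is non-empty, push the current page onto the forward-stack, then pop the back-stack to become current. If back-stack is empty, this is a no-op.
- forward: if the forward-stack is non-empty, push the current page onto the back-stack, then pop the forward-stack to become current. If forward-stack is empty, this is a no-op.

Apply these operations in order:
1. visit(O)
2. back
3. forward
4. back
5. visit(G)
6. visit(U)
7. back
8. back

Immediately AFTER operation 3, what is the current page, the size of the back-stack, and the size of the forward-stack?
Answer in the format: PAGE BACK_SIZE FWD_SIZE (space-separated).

After 1 (visit(O)): cur=O back=1 fwd=0
After 2 (back): cur=HOME back=0 fwd=1
After 3 (forward): cur=O back=1 fwd=0

O 1 0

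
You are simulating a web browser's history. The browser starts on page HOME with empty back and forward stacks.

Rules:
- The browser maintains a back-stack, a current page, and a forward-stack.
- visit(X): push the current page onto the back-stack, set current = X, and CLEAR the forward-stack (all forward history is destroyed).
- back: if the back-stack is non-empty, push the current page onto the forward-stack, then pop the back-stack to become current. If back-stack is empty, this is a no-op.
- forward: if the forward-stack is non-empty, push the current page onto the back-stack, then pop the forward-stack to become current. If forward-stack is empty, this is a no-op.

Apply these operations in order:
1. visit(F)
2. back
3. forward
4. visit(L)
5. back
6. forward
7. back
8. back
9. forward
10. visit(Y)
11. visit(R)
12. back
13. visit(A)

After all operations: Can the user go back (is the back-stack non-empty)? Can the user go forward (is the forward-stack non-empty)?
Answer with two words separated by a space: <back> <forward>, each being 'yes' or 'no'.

Answer: yes no

Derivation:
After 1 (visit(F)): cur=F back=1 fwd=0
After 2 (back): cur=HOME back=0 fwd=1
After 3 (forward): cur=F back=1 fwd=0
After 4 (visit(L)): cur=L back=2 fwd=0
After 5 (back): cur=F back=1 fwd=1
After 6 (forward): cur=L back=2 fwd=0
After 7 (back): cur=F back=1 fwd=1
After 8 (back): cur=HOME back=0 fwd=2
After 9 (forward): cur=F back=1 fwd=1
After 10 (visit(Y)): cur=Y back=2 fwd=0
After 11 (visit(R)): cur=R back=3 fwd=0
After 12 (back): cur=Y back=2 fwd=1
After 13 (visit(A)): cur=A back=3 fwd=0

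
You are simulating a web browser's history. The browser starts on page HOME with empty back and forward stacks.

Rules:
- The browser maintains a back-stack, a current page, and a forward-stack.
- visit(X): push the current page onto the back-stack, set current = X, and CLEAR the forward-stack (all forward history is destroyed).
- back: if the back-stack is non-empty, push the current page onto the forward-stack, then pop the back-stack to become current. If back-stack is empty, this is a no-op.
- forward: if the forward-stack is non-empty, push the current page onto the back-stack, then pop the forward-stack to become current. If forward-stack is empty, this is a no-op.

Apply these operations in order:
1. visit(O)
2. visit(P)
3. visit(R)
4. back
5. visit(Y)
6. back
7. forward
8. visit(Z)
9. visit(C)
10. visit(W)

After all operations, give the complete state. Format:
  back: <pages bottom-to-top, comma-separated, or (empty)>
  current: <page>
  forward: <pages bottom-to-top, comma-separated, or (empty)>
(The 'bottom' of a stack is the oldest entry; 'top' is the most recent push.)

Answer: back: HOME,O,P,Y,Z,C
current: W
forward: (empty)

Derivation:
After 1 (visit(O)): cur=O back=1 fwd=0
After 2 (visit(P)): cur=P back=2 fwd=0
After 3 (visit(R)): cur=R back=3 fwd=0
After 4 (back): cur=P back=2 fwd=1
After 5 (visit(Y)): cur=Y back=3 fwd=0
After 6 (back): cur=P back=2 fwd=1
After 7 (forward): cur=Y back=3 fwd=0
After 8 (visit(Z)): cur=Z back=4 fwd=0
After 9 (visit(C)): cur=C back=5 fwd=0
After 10 (visit(W)): cur=W back=6 fwd=0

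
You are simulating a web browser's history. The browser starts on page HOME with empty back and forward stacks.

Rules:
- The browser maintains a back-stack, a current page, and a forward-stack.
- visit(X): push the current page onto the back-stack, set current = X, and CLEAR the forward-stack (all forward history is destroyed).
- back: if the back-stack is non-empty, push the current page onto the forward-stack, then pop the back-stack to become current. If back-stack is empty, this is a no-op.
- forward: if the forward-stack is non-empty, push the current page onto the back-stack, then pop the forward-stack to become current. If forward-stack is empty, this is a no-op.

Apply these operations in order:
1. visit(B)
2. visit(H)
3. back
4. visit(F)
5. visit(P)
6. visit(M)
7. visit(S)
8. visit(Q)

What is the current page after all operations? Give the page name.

After 1 (visit(B)): cur=B back=1 fwd=0
After 2 (visit(H)): cur=H back=2 fwd=0
After 3 (back): cur=B back=1 fwd=1
After 4 (visit(F)): cur=F back=2 fwd=0
After 5 (visit(P)): cur=P back=3 fwd=0
After 6 (visit(M)): cur=M back=4 fwd=0
After 7 (visit(S)): cur=S back=5 fwd=0
After 8 (visit(Q)): cur=Q back=6 fwd=0

Answer: Q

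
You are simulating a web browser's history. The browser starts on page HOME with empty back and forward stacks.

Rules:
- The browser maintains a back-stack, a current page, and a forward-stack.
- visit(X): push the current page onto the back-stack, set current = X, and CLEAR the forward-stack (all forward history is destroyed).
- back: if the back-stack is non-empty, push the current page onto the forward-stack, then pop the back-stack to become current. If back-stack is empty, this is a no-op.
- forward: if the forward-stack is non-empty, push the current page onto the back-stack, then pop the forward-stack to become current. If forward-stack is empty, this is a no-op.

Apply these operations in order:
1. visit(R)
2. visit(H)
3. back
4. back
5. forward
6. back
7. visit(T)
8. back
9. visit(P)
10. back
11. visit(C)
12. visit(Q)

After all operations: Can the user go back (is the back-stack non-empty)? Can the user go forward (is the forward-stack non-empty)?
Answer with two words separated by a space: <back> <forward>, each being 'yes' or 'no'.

After 1 (visit(R)): cur=R back=1 fwd=0
After 2 (visit(H)): cur=H back=2 fwd=0
After 3 (back): cur=R back=1 fwd=1
After 4 (back): cur=HOME back=0 fwd=2
After 5 (forward): cur=R back=1 fwd=1
After 6 (back): cur=HOME back=0 fwd=2
After 7 (visit(T)): cur=T back=1 fwd=0
After 8 (back): cur=HOME back=0 fwd=1
After 9 (visit(P)): cur=P back=1 fwd=0
After 10 (back): cur=HOME back=0 fwd=1
After 11 (visit(C)): cur=C back=1 fwd=0
After 12 (visit(Q)): cur=Q back=2 fwd=0

Answer: yes no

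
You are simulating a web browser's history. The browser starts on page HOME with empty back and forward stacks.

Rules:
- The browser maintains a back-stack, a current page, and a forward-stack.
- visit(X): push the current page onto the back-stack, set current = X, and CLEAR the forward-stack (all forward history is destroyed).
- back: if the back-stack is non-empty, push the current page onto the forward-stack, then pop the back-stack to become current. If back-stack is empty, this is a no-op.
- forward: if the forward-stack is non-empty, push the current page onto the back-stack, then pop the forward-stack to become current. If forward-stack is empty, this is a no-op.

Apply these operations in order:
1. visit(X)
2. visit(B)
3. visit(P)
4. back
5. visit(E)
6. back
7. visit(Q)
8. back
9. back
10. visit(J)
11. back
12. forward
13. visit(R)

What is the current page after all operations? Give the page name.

Answer: R

Derivation:
After 1 (visit(X)): cur=X back=1 fwd=0
After 2 (visit(B)): cur=B back=2 fwd=0
After 3 (visit(P)): cur=P back=3 fwd=0
After 4 (back): cur=B back=2 fwd=1
After 5 (visit(E)): cur=E back=3 fwd=0
After 6 (back): cur=B back=2 fwd=1
After 7 (visit(Q)): cur=Q back=3 fwd=0
After 8 (back): cur=B back=2 fwd=1
After 9 (back): cur=X back=1 fwd=2
After 10 (visit(J)): cur=J back=2 fwd=0
After 11 (back): cur=X back=1 fwd=1
After 12 (forward): cur=J back=2 fwd=0
After 13 (visit(R)): cur=R back=3 fwd=0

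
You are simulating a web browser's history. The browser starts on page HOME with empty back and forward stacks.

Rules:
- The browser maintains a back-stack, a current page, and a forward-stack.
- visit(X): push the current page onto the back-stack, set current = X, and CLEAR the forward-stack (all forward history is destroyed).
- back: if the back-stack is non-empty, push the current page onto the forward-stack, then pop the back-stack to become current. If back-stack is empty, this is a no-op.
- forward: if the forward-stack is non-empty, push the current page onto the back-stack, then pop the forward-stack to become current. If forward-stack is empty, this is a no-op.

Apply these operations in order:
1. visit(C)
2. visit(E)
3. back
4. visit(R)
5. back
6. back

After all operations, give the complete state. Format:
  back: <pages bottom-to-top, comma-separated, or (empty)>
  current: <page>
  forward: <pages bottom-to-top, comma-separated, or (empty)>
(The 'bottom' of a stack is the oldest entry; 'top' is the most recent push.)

After 1 (visit(C)): cur=C back=1 fwd=0
After 2 (visit(E)): cur=E back=2 fwd=0
After 3 (back): cur=C back=1 fwd=1
After 4 (visit(R)): cur=R back=2 fwd=0
After 5 (back): cur=C back=1 fwd=1
After 6 (back): cur=HOME back=0 fwd=2

Answer: back: (empty)
current: HOME
forward: R,C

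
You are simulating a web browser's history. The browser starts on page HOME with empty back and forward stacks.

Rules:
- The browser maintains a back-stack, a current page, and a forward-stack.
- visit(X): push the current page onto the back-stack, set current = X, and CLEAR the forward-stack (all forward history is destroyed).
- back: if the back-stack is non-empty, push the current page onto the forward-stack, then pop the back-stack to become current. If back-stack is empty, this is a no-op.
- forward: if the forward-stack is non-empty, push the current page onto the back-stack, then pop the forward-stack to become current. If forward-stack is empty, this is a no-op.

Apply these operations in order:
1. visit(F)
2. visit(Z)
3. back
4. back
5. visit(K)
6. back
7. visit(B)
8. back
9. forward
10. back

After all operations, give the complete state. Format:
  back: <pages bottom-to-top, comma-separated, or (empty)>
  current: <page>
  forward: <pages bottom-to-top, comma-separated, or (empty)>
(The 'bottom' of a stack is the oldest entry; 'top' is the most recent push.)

Answer: back: (empty)
current: HOME
forward: B

Derivation:
After 1 (visit(F)): cur=F back=1 fwd=0
After 2 (visit(Z)): cur=Z back=2 fwd=0
After 3 (back): cur=F back=1 fwd=1
After 4 (back): cur=HOME back=0 fwd=2
After 5 (visit(K)): cur=K back=1 fwd=0
After 6 (back): cur=HOME back=0 fwd=1
After 7 (visit(B)): cur=B back=1 fwd=0
After 8 (back): cur=HOME back=0 fwd=1
After 9 (forward): cur=B back=1 fwd=0
After 10 (back): cur=HOME back=0 fwd=1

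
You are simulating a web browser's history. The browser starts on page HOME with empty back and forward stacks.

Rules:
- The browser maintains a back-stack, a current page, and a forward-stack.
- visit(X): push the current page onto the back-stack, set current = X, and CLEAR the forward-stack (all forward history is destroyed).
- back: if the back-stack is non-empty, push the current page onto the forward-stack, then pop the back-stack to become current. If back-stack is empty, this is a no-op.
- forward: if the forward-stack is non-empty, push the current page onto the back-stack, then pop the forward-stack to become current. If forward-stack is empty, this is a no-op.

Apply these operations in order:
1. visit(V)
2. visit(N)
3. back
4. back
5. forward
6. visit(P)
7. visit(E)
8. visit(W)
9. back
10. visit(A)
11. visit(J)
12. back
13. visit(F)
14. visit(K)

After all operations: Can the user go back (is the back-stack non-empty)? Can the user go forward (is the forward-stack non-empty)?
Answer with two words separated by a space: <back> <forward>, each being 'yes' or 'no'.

Answer: yes no

Derivation:
After 1 (visit(V)): cur=V back=1 fwd=0
After 2 (visit(N)): cur=N back=2 fwd=0
After 3 (back): cur=V back=1 fwd=1
After 4 (back): cur=HOME back=0 fwd=2
After 5 (forward): cur=V back=1 fwd=1
After 6 (visit(P)): cur=P back=2 fwd=0
After 7 (visit(E)): cur=E back=3 fwd=0
After 8 (visit(W)): cur=W back=4 fwd=0
After 9 (back): cur=E back=3 fwd=1
After 10 (visit(A)): cur=A back=4 fwd=0
After 11 (visit(J)): cur=J back=5 fwd=0
After 12 (back): cur=A back=4 fwd=1
After 13 (visit(F)): cur=F back=5 fwd=0
After 14 (visit(K)): cur=K back=6 fwd=0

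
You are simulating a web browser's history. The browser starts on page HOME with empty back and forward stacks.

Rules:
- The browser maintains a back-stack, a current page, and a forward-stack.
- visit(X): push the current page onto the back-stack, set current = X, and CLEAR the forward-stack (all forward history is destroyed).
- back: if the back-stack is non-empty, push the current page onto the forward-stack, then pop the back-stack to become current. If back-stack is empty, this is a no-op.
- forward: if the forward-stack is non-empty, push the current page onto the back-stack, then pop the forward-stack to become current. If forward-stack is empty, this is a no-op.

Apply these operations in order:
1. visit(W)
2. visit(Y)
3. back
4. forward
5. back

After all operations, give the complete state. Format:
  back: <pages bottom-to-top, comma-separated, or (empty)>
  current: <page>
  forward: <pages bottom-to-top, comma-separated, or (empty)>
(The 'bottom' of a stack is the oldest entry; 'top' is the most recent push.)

After 1 (visit(W)): cur=W back=1 fwd=0
After 2 (visit(Y)): cur=Y back=2 fwd=0
After 3 (back): cur=W back=1 fwd=1
After 4 (forward): cur=Y back=2 fwd=0
After 5 (back): cur=W back=1 fwd=1

Answer: back: HOME
current: W
forward: Y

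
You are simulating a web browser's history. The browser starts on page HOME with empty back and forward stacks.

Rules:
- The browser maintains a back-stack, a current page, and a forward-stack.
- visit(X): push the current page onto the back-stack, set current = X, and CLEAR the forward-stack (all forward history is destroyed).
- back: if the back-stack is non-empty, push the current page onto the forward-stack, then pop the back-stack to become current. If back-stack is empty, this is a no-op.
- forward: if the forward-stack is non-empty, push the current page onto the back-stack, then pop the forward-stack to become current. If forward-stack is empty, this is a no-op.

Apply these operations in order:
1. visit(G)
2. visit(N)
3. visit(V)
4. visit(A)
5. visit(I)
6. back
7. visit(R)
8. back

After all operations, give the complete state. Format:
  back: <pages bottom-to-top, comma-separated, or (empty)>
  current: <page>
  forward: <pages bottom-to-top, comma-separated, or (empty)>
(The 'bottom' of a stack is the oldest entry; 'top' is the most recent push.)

Answer: back: HOME,G,N,V
current: A
forward: R

Derivation:
After 1 (visit(G)): cur=G back=1 fwd=0
After 2 (visit(N)): cur=N back=2 fwd=0
After 3 (visit(V)): cur=V back=3 fwd=0
After 4 (visit(A)): cur=A back=4 fwd=0
After 5 (visit(I)): cur=I back=5 fwd=0
After 6 (back): cur=A back=4 fwd=1
After 7 (visit(R)): cur=R back=5 fwd=0
After 8 (back): cur=A back=4 fwd=1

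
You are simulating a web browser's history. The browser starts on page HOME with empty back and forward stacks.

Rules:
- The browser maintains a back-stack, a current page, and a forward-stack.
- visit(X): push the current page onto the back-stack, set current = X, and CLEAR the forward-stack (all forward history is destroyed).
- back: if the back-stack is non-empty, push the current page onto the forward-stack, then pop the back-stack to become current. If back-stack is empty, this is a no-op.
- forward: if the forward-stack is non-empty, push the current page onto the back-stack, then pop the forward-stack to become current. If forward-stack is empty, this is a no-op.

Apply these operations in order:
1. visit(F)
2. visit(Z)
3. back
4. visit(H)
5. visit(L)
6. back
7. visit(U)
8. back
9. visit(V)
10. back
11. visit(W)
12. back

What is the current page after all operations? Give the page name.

After 1 (visit(F)): cur=F back=1 fwd=0
After 2 (visit(Z)): cur=Z back=2 fwd=0
After 3 (back): cur=F back=1 fwd=1
After 4 (visit(H)): cur=H back=2 fwd=0
After 5 (visit(L)): cur=L back=3 fwd=0
After 6 (back): cur=H back=2 fwd=1
After 7 (visit(U)): cur=U back=3 fwd=0
After 8 (back): cur=H back=2 fwd=1
After 9 (visit(V)): cur=V back=3 fwd=0
After 10 (back): cur=H back=2 fwd=1
After 11 (visit(W)): cur=W back=3 fwd=0
After 12 (back): cur=H back=2 fwd=1

Answer: H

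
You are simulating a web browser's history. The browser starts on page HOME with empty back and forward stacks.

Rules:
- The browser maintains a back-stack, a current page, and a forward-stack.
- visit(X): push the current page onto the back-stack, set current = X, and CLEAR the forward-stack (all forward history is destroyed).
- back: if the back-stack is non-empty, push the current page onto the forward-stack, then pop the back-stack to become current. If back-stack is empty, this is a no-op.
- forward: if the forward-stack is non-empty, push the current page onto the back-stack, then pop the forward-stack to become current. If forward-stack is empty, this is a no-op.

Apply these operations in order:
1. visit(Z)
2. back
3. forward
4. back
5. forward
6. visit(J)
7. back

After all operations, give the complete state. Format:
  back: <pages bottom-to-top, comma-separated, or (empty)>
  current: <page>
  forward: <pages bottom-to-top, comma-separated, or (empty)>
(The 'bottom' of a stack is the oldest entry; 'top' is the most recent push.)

After 1 (visit(Z)): cur=Z back=1 fwd=0
After 2 (back): cur=HOME back=0 fwd=1
After 3 (forward): cur=Z back=1 fwd=0
After 4 (back): cur=HOME back=0 fwd=1
After 5 (forward): cur=Z back=1 fwd=0
After 6 (visit(J)): cur=J back=2 fwd=0
After 7 (back): cur=Z back=1 fwd=1

Answer: back: HOME
current: Z
forward: J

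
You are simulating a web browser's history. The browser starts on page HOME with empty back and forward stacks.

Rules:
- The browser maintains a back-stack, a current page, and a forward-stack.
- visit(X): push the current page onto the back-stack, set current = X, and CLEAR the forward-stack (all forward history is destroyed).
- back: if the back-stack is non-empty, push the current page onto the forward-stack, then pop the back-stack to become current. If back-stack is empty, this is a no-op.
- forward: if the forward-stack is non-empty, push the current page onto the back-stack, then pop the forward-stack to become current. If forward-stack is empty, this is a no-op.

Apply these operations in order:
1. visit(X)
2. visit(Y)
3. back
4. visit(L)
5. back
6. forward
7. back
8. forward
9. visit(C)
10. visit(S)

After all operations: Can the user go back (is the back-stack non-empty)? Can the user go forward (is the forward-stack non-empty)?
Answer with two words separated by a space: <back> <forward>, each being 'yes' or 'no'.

After 1 (visit(X)): cur=X back=1 fwd=0
After 2 (visit(Y)): cur=Y back=2 fwd=0
After 3 (back): cur=X back=1 fwd=1
After 4 (visit(L)): cur=L back=2 fwd=0
After 5 (back): cur=X back=1 fwd=1
After 6 (forward): cur=L back=2 fwd=0
After 7 (back): cur=X back=1 fwd=1
After 8 (forward): cur=L back=2 fwd=0
After 9 (visit(C)): cur=C back=3 fwd=0
After 10 (visit(S)): cur=S back=4 fwd=0

Answer: yes no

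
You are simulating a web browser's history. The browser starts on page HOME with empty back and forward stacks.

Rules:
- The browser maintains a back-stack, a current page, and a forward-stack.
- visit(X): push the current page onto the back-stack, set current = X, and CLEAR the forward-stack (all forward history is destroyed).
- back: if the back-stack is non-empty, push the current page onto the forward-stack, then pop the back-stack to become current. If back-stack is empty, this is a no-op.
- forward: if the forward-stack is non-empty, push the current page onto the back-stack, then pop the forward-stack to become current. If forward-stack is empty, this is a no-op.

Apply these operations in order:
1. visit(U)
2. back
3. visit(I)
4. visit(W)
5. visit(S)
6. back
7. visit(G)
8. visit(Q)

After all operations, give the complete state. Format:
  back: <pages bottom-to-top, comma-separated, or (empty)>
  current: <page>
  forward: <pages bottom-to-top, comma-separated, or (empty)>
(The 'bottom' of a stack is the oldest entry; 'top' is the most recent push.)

Answer: back: HOME,I,W,G
current: Q
forward: (empty)

Derivation:
After 1 (visit(U)): cur=U back=1 fwd=0
After 2 (back): cur=HOME back=0 fwd=1
After 3 (visit(I)): cur=I back=1 fwd=0
After 4 (visit(W)): cur=W back=2 fwd=0
After 5 (visit(S)): cur=S back=3 fwd=0
After 6 (back): cur=W back=2 fwd=1
After 7 (visit(G)): cur=G back=3 fwd=0
After 8 (visit(Q)): cur=Q back=4 fwd=0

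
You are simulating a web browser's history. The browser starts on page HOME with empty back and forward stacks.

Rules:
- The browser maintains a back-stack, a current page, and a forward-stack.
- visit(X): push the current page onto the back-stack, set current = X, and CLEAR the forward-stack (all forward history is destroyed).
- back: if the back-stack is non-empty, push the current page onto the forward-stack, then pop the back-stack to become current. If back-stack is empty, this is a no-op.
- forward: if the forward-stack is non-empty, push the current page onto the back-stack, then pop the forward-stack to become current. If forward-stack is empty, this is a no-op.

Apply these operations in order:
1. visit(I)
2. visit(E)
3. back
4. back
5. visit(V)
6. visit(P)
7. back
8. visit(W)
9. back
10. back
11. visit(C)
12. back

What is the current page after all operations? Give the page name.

Answer: HOME

Derivation:
After 1 (visit(I)): cur=I back=1 fwd=0
After 2 (visit(E)): cur=E back=2 fwd=0
After 3 (back): cur=I back=1 fwd=1
After 4 (back): cur=HOME back=0 fwd=2
After 5 (visit(V)): cur=V back=1 fwd=0
After 6 (visit(P)): cur=P back=2 fwd=0
After 7 (back): cur=V back=1 fwd=1
After 8 (visit(W)): cur=W back=2 fwd=0
After 9 (back): cur=V back=1 fwd=1
After 10 (back): cur=HOME back=0 fwd=2
After 11 (visit(C)): cur=C back=1 fwd=0
After 12 (back): cur=HOME back=0 fwd=1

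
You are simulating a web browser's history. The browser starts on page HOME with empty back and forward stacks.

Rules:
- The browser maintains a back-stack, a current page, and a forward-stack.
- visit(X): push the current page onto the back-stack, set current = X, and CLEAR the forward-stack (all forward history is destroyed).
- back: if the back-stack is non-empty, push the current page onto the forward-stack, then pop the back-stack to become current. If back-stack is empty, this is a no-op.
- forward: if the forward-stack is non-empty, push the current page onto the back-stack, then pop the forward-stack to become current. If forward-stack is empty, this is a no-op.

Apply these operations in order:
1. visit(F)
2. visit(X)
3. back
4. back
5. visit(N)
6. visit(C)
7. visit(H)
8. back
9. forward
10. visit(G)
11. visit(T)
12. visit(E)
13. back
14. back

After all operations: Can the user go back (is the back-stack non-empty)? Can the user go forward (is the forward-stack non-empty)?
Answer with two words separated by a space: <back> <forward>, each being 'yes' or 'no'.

After 1 (visit(F)): cur=F back=1 fwd=0
After 2 (visit(X)): cur=X back=2 fwd=0
After 3 (back): cur=F back=1 fwd=1
After 4 (back): cur=HOME back=0 fwd=2
After 5 (visit(N)): cur=N back=1 fwd=0
After 6 (visit(C)): cur=C back=2 fwd=0
After 7 (visit(H)): cur=H back=3 fwd=0
After 8 (back): cur=C back=2 fwd=1
After 9 (forward): cur=H back=3 fwd=0
After 10 (visit(G)): cur=G back=4 fwd=0
After 11 (visit(T)): cur=T back=5 fwd=0
After 12 (visit(E)): cur=E back=6 fwd=0
After 13 (back): cur=T back=5 fwd=1
After 14 (back): cur=G back=4 fwd=2

Answer: yes yes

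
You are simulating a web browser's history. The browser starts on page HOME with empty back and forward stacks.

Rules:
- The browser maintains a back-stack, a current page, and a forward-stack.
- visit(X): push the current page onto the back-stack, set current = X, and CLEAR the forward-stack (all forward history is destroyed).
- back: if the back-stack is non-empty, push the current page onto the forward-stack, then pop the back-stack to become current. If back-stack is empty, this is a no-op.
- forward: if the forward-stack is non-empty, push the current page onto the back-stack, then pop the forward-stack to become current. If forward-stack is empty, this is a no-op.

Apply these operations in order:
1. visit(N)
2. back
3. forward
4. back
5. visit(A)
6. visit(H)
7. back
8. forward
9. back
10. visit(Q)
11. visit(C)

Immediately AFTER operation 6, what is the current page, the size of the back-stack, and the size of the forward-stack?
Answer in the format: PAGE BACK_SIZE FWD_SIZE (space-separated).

After 1 (visit(N)): cur=N back=1 fwd=0
After 2 (back): cur=HOME back=0 fwd=1
After 3 (forward): cur=N back=1 fwd=0
After 4 (back): cur=HOME back=0 fwd=1
After 5 (visit(A)): cur=A back=1 fwd=0
After 6 (visit(H)): cur=H back=2 fwd=0

H 2 0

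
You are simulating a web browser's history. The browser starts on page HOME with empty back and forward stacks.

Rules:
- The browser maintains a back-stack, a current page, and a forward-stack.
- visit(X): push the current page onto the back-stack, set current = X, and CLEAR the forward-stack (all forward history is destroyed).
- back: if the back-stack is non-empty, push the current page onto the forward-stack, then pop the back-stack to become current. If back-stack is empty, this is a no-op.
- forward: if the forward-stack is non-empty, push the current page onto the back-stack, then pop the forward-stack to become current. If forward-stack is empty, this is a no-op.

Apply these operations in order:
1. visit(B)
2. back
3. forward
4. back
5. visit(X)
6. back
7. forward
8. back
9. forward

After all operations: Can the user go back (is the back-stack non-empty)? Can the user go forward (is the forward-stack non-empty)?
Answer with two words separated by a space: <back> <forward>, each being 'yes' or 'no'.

After 1 (visit(B)): cur=B back=1 fwd=0
After 2 (back): cur=HOME back=0 fwd=1
After 3 (forward): cur=B back=1 fwd=0
After 4 (back): cur=HOME back=0 fwd=1
After 5 (visit(X)): cur=X back=1 fwd=0
After 6 (back): cur=HOME back=0 fwd=1
After 7 (forward): cur=X back=1 fwd=0
After 8 (back): cur=HOME back=0 fwd=1
After 9 (forward): cur=X back=1 fwd=0

Answer: yes no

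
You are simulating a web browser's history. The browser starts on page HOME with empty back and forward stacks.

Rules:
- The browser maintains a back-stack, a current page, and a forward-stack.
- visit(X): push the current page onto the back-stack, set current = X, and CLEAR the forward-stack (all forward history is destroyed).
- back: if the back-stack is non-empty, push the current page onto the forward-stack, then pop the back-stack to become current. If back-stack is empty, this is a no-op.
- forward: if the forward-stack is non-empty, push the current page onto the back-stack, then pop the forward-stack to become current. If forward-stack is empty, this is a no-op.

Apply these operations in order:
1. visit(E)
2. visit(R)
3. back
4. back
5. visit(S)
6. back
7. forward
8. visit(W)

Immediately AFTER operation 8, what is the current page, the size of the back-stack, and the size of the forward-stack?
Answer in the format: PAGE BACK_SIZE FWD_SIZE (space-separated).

After 1 (visit(E)): cur=E back=1 fwd=0
After 2 (visit(R)): cur=R back=2 fwd=0
After 3 (back): cur=E back=1 fwd=1
After 4 (back): cur=HOME back=0 fwd=2
After 5 (visit(S)): cur=S back=1 fwd=0
After 6 (back): cur=HOME back=0 fwd=1
After 7 (forward): cur=S back=1 fwd=0
After 8 (visit(W)): cur=W back=2 fwd=0

W 2 0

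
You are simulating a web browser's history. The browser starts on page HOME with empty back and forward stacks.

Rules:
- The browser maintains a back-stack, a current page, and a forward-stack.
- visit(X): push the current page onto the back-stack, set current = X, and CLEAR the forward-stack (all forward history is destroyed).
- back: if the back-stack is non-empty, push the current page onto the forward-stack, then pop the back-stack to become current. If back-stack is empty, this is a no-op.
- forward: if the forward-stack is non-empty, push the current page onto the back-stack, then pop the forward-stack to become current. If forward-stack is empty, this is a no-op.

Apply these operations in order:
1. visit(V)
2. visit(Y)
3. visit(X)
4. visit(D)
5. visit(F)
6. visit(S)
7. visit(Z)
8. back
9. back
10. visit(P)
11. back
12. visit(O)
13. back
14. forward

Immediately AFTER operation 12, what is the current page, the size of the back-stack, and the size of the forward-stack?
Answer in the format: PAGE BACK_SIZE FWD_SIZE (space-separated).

After 1 (visit(V)): cur=V back=1 fwd=0
After 2 (visit(Y)): cur=Y back=2 fwd=0
After 3 (visit(X)): cur=X back=3 fwd=0
After 4 (visit(D)): cur=D back=4 fwd=0
After 5 (visit(F)): cur=F back=5 fwd=0
After 6 (visit(S)): cur=S back=6 fwd=0
After 7 (visit(Z)): cur=Z back=7 fwd=0
After 8 (back): cur=S back=6 fwd=1
After 9 (back): cur=F back=5 fwd=2
After 10 (visit(P)): cur=P back=6 fwd=0
After 11 (back): cur=F back=5 fwd=1
After 12 (visit(O)): cur=O back=6 fwd=0

O 6 0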